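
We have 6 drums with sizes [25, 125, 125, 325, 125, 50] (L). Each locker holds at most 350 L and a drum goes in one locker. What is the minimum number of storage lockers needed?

3

Total = 325 + 125 + 125 + 125 + 50 + 25 = 775 L.
Lower bound: ⌈775/350⌉ = 3 storage lockers.
A packing using 3 storage lockers:
  locker 1: 325 + 25 = 350
  locker 2: 125 + 125 + 50 = 300
  locker 3: 125 = 125
This matches the lower bound, so 3 is optimal.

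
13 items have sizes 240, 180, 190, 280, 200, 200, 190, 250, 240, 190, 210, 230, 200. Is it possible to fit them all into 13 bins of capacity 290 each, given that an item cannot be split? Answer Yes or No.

Yes

A valid assignment using 13 bins:
  bin 1: 280 = 280
  bin 2: 250 = 250
  bin 3: 240 = 240
  bin 4: 240 = 240
  bin 5: 230 = 230
  bin 6: 210 = 210
  bin 7: 200 = 200
  bin 8: 200 = 200
  bin 9: 200 = 200
  bin 10: 190 = 190
  bin 11: 190 = 190
  bin 12: 190 = 190
  bin 13: 180 = 180
Every load is within 290, so 13 bins suffice.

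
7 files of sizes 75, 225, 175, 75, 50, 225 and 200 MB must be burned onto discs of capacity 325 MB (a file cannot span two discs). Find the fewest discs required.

4

Total = 225 + 225 + 200 + 175 + 75 + 75 + 50 = 1025 MB.
Lower bound: ⌈1025/325⌉ = 4 discs.
A packing using 4 discs:
  disc 1: 225 + 75 = 300
  disc 2: 225 + 75 = 300
  disc 3: 200 + 50 = 250
  disc 4: 175 = 175
This matches the lower bound, so 4 is optimal.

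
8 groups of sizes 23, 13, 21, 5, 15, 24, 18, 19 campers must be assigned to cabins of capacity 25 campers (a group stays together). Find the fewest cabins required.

Total = 24 + 23 + 21 + 19 + 18 + 15 + 13 + 5 = 138 campers.
Lower bound: ⌈138/25⌉ = 6 cabins.
Also, 7 groups each exceed 25/2 campers, and no two of those can share a cabin, so at least 7 cabins are needed.
A packing using 7 cabins:
  cabin 1: 24 = 24
  cabin 2: 23 = 23
  cabin 3: 21 = 21
  cabin 4: 19 + 5 = 24
  cabin 5: 18 = 18
  cabin 6: 15 = 15
  cabin 7: 13 = 13
This matches the lower bound, so 7 is optimal.

7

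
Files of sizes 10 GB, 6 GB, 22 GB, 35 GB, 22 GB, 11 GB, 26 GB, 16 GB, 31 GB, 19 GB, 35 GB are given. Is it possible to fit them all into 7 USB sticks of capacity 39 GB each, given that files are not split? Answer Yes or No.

A valid assignment using 7 USB sticks:
  USB stick 1: 35 = 35
  USB stick 2: 35 = 35
  USB stick 3: 31 + 6 = 37
  USB stick 4: 26 + 11 = 37
  USB stick 5: 22 + 16 = 38
  USB stick 6: 22 + 10 = 32
  USB stick 7: 19 = 19
Every load is within 39 GB, so 7 USB sticks suffice.

Yes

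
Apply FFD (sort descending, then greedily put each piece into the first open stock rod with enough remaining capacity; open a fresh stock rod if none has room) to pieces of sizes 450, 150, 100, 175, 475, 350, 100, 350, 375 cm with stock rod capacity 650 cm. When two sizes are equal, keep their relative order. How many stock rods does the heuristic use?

5

Sorted descending: 475, 450, 375, 350, 350, 175, 150, 100, 100.
  475 → stock rod 1 (new)  [load 475/650]
  450 → stock rod 2 (new)  [load 450/650]
  375 → stock rod 3 (new)  [load 375/650]
  350 → stock rod 4 (new)  [load 350/650]
  350 → stock rod 5 (new)  [load 350/650]
  175 → stock rod 1  [load 650/650]
  150 → stock rod 2  [load 600/650]
  100 → stock rod 3  [load 475/650]
  100 → stock rod 3  [load 575/650]
5 stock rods opened.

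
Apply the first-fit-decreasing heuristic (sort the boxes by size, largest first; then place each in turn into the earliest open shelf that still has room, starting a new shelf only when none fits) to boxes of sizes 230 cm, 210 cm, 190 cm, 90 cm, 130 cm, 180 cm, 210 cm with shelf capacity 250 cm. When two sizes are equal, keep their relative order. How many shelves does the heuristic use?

Sorted descending: 230, 210, 210, 190, 180, 130, 90.
  230 → shelf 1 (new)  [load 230/250]
  210 → shelf 2 (new)  [load 210/250]
  210 → shelf 3 (new)  [load 210/250]
  190 → shelf 4 (new)  [load 190/250]
  180 → shelf 5 (new)  [load 180/250]
  130 → shelf 6 (new)  [load 130/250]
  90 → shelf 6  [load 220/250]
6 shelves opened.

6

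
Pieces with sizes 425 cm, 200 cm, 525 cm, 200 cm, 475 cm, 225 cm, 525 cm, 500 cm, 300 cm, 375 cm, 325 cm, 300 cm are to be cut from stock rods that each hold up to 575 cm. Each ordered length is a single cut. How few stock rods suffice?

Total = 525 + 525 + 500 + 475 + 425 + 375 + 325 + 300 + 300 + 225 + 200 + 200 = 4375 cm.
Lower bound: ⌈4375/575⌉ = 8 stock rods.
Also, 9 pieces each exceed 575/2 cm, and no two of those can share a stock rod, so at least 9 stock rods are needed.
A packing using 9 stock rods:
  stock rod 1: 525 = 525
  stock rod 2: 525 = 525
  stock rod 3: 500 = 500
  stock rod 4: 475 = 475
  stock rod 5: 425 = 425
  stock rod 6: 375 + 200 = 575
  stock rod 7: 325 + 225 = 550
  stock rod 8: 300 + 200 = 500
  stock rod 9: 300 = 300
This matches the lower bound, so 9 is optimal.

9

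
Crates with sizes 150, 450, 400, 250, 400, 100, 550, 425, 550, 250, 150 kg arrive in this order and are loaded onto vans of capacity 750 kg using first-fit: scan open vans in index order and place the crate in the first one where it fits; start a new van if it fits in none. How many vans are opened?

6

  150 → van 1 (new)  [load 150/750]
  450 → van 1  [load 600/750]
  400 → van 2 (new)  [load 400/750]
  250 → van 2  [load 650/750]
  400 → van 3 (new)  [load 400/750]
  100 → van 1  [load 700/750]
  550 → van 4 (new)  [load 550/750]
  425 → van 5 (new)  [load 425/750]
  550 → van 6 (new)  [load 550/750]
  250 → van 3  [load 650/750]
  150 → van 4  [load 700/750]
6 vans opened.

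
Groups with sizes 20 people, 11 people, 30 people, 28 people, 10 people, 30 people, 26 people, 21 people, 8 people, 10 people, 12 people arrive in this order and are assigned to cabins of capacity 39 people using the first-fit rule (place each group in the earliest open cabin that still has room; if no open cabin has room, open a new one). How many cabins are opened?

6

  20 → cabin 1 (new)  [load 20/39]
  11 → cabin 1  [load 31/39]
  30 → cabin 2 (new)  [load 30/39]
  28 → cabin 3 (new)  [load 28/39]
  10 → cabin 3  [load 38/39]
  30 → cabin 4 (new)  [load 30/39]
  26 → cabin 5 (new)  [load 26/39]
  21 → cabin 6 (new)  [load 21/39]
  8 → cabin 1  [load 39/39]
  10 → cabin 5  [load 36/39]
  12 → cabin 6  [load 33/39]
6 cabins opened.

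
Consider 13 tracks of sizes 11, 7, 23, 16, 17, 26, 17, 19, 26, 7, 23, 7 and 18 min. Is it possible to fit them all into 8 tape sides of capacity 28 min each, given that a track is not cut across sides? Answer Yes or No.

No

Total = 217 min; ⌈217/28⌉ = 8.
9 tracks each exceed half the capacity and cannot share a side, forcing at least 9 tape sides.
At least 9 tape sides are required, but only 8 are allowed.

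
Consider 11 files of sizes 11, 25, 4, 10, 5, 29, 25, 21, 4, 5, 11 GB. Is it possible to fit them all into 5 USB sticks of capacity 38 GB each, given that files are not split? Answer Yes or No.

A valid assignment using 5 USB sticks:
  USB stick 1: 29 + 5 + 4 = 38
  USB stick 2: 25 + 11 = 36
  USB stick 3: 25 + 11 = 36
  USB stick 4: 21 + 10 + 5 = 36
  USB stick 5: 4 = 4
Every load is within 38 GB, so 5 USB sticks suffice.

Yes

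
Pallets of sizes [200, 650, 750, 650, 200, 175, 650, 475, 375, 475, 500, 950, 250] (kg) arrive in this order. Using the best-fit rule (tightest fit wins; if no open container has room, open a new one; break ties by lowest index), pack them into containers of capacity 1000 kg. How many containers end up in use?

7

  200 → container 1 (new)  [load 200/1000]
  650 → container 1  [load 850/1000]
  750 → container 2 (new)  [load 750/1000]
  650 → container 3 (new)  [load 650/1000]
  200 → container 2  [load 950/1000]
  175 → container 3  [load 825/1000]
  650 → container 4 (new)  [load 650/1000]
  475 → container 5 (new)  [load 475/1000]
  375 → container 5  [load 850/1000]
  475 → container 6 (new)  [load 475/1000]
  500 → container 6  [load 975/1000]
  950 → container 7 (new)  [load 950/1000]
  250 → container 4  [load 900/1000]
7 containers opened.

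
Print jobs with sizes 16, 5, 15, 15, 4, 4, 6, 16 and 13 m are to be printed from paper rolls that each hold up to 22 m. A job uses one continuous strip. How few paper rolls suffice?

5

Total = 16 + 16 + 15 + 15 + 13 + 6 + 5 + 4 + 4 = 94 m.
Lower bound: ⌈94/22⌉ = 5 paper rolls.
A packing using 5 paper rolls:
  roll 1: 16 + 6 = 22
  roll 2: 16 + 5 = 21
  roll 3: 15 + 4 = 19
  roll 4: 15 + 4 = 19
  roll 5: 13 = 13
This matches the lower bound, so 5 is optimal.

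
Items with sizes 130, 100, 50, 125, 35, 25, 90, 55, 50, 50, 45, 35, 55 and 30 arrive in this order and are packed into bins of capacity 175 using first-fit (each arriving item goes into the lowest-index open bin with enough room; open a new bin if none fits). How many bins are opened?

6

  130 → bin 1 (new)  [load 130/175]
  100 → bin 2 (new)  [load 100/175]
  50 → bin 2  [load 150/175]
  125 → bin 3 (new)  [load 125/175]
  35 → bin 1  [load 165/175]
  25 → bin 2  [load 175/175]
  90 → bin 4 (new)  [load 90/175]
  55 → bin 4  [load 145/175]
  50 → bin 3  [load 175/175]
  50 → bin 5 (new)  [load 50/175]
  45 → bin 5  [load 95/175]
  35 → bin 5  [load 130/175]
  55 → bin 6 (new)  [load 55/175]
  30 → bin 4  [load 175/175]
6 bins opened.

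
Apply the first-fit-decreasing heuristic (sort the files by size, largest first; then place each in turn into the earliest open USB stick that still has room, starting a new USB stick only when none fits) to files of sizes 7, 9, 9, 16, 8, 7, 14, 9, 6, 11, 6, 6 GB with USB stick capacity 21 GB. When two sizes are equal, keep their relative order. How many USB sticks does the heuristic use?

6

Sorted descending: 16, 14, 11, 9, 9, 9, 8, 7, 7, 6, 6, 6.
  16 → USB stick 1 (new)  [load 16/21]
  14 → USB stick 2 (new)  [load 14/21]
  11 → USB stick 3 (new)  [load 11/21]
  9 → USB stick 3  [load 20/21]
  9 → USB stick 4 (new)  [load 9/21]
  9 → USB stick 4  [load 18/21]
  8 → USB stick 5 (new)  [load 8/21]
  7 → USB stick 2  [load 21/21]
  7 → USB stick 5  [load 15/21]
  6 → USB stick 5  [load 21/21]
  6 → USB stick 6 (new)  [load 6/21]
  6 → USB stick 6  [load 12/21]
6 USB sticks opened.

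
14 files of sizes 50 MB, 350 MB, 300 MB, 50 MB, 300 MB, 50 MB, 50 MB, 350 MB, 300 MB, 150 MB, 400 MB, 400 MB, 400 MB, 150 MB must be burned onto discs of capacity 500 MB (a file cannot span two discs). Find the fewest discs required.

Total = 400 + 400 + 400 + 350 + 350 + 300 + 300 + 300 + 150 + 150 + 50 + 50 + 50 + 50 = 3300 MB.
Lower bound: ⌈3300/500⌉ = 7 discs.
Also, 8 files each exceed 250 MB, and no two of those can share a disc, so at least 8 discs are needed.
A packing using 8 discs:
  disc 1: 400 + 50 + 50 = 500
  disc 2: 400 + 50 + 50 = 500
  disc 3: 400 = 400
  disc 4: 350 + 150 = 500
  disc 5: 350 + 150 = 500
  disc 6: 300 = 300
  disc 7: 300 = 300
  disc 8: 300 = 300
This matches the lower bound, so 8 is optimal.

8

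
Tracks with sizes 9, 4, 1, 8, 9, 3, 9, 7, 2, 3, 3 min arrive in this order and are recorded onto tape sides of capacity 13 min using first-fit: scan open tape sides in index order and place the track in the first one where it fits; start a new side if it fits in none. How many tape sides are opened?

5

  9 → side 1 (new)  [load 9/13]
  4 → side 1  [load 13/13]
  1 → side 2 (new)  [load 1/13]
  8 → side 2  [load 9/13]
  9 → side 3 (new)  [load 9/13]
  3 → side 2  [load 12/13]
  9 → side 4 (new)  [load 9/13]
  7 → side 5 (new)  [load 7/13]
  2 → side 3  [load 11/13]
  3 → side 4  [load 12/13]
  3 → side 5  [load 10/13]
5 tape sides opened.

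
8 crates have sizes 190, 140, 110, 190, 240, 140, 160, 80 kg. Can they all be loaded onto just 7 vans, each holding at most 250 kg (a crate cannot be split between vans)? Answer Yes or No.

A valid assignment using 6 vans:
  van 1: 240 = 240
  van 2: 190 = 190
  van 3: 190 = 190
  van 4: 160 + 80 = 240
  van 5: 140 + 110 = 250
  van 6: 140 = 140
That uses only 6 ≤ 7, so 7 vans are enough.

Yes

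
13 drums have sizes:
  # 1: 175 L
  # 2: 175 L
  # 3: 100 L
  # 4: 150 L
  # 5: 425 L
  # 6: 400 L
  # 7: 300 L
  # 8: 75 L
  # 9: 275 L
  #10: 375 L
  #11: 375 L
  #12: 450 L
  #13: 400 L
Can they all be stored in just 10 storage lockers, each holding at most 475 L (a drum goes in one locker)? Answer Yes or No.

A valid assignment using 9 storage lockers:
  locker 1: 450 = 450
  locker 2: 425 = 425
  locker 3: 400 + 75 = 475
  locker 4: 400 = 400
  locker 5: 375 + 100 = 475
  locker 6: 375 = 375
  locker 7: 300 + 175 = 475
  locker 8: 275 + 175 = 450
  locker 9: 150 = 150
That uses only 9 ≤ 10, so 10 storage lockers are enough.

Yes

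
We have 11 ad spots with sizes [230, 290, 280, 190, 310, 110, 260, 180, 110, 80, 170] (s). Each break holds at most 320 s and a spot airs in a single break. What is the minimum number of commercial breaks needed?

Total = 310 + 290 + 280 + 260 + 230 + 190 + 180 + 170 + 110 + 110 + 80 = 2210 s.
Lower bound: ⌈2210/320⌉ = 7 commercial breaks.
Also, 8 ad spots each exceed 160 s, and no two of those can share a break, so at least 8 commercial breaks are needed.
A packing using 8 commercial breaks:
  break 1: 310 = 310
  break 2: 290 = 290
  break 3: 280 = 280
  break 4: 260 = 260
  break 5: 230 + 80 = 310
  break 6: 190 + 110 = 300
  break 7: 180 + 110 = 290
  break 8: 170 = 170
This matches the lower bound, so 8 is optimal.

8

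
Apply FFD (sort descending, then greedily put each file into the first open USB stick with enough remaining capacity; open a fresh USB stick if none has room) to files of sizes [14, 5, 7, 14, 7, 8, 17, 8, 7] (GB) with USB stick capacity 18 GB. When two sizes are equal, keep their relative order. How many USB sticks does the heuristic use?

6

Sorted descending: 17, 14, 14, 8, 8, 7, 7, 7, 5.
  17 → USB stick 1 (new)  [load 17/18]
  14 → USB stick 2 (new)  [load 14/18]
  14 → USB stick 3 (new)  [load 14/18]
  8 → USB stick 4 (new)  [load 8/18]
  8 → USB stick 4  [load 16/18]
  7 → USB stick 5 (new)  [load 7/18]
  7 → USB stick 5  [load 14/18]
  7 → USB stick 6 (new)  [load 7/18]
  5 → USB stick 6  [load 12/18]
6 USB sticks opened.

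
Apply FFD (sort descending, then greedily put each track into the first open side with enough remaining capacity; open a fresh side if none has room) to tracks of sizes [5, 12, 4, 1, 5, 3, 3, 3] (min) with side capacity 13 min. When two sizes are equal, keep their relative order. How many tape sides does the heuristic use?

Sorted descending: 12, 5, 5, 4, 3, 3, 3, 1.
  12 → side 1 (new)  [load 12/13]
  5 → side 2 (new)  [load 5/13]
  5 → side 2  [load 10/13]
  4 → side 3 (new)  [load 4/13]
  3 → side 2  [load 13/13]
  3 → side 3  [load 7/13]
  3 → side 3  [load 10/13]
  1 → side 1  [load 13/13]
3 tape sides opened.

3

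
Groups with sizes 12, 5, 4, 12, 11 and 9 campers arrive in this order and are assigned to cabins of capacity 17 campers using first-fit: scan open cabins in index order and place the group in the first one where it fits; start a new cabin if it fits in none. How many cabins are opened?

  12 → cabin 1 (new)  [load 12/17]
  5 → cabin 1  [load 17/17]
  4 → cabin 2 (new)  [load 4/17]
  12 → cabin 2  [load 16/17]
  11 → cabin 3 (new)  [load 11/17]
  9 → cabin 4 (new)  [load 9/17]
4 cabins opened.

4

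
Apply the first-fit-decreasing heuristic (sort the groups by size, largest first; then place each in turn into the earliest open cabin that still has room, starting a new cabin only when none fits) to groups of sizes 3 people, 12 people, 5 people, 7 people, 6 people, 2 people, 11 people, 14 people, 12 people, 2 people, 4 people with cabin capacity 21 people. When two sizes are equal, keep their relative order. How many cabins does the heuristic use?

4

Sorted descending: 14, 12, 12, 11, 7, 6, 5, 4, 3, 2, 2.
  14 → cabin 1 (new)  [load 14/21]
  12 → cabin 2 (new)  [load 12/21]
  12 → cabin 3 (new)  [load 12/21]
  11 → cabin 4 (new)  [load 11/21]
  7 → cabin 1  [load 21/21]
  6 → cabin 2  [load 18/21]
  5 → cabin 3  [load 17/21]
  4 → cabin 3  [load 21/21]
  3 → cabin 2  [load 21/21]
  2 → cabin 4  [load 13/21]
  2 → cabin 4  [load 15/21]
4 cabins opened.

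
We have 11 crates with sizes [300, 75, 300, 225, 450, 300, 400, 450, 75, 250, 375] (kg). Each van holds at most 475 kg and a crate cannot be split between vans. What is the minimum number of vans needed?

8

Total = 450 + 450 + 400 + 375 + 300 + 300 + 300 + 250 + 225 + 75 + 75 = 3200 kg.
Lower bound: ⌈3200/475⌉ = 7 vans.
Also, 8 crates each exceed 475/2 kg, and no two of those can share a van, so at least 8 vans are needed.
A packing using 8 vans:
  van 1: 450 = 450
  van 2: 450 = 450
  van 3: 400 + 75 = 475
  van 4: 375 + 75 = 450
  van 5: 300 = 300
  van 6: 300 = 300
  van 7: 300 = 300
  van 8: 250 + 225 = 475
This matches the lower bound, so 8 is optimal.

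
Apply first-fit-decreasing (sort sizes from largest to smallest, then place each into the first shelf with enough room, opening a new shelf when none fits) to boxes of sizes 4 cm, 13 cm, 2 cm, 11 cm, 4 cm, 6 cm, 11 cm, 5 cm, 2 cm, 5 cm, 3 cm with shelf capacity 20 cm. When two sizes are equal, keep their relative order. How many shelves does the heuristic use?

4

Sorted descending: 13, 11, 11, 6, 5, 5, 4, 4, 3, 2, 2.
  13 → shelf 1 (new)  [load 13/20]
  11 → shelf 2 (new)  [load 11/20]
  11 → shelf 3 (new)  [load 11/20]
  6 → shelf 1  [load 19/20]
  5 → shelf 2  [load 16/20]
  5 → shelf 3  [load 16/20]
  4 → shelf 2  [load 20/20]
  4 → shelf 3  [load 20/20]
  3 → shelf 4 (new)  [load 3/20]
  2 → shelf 4  [load 5/20]
  2 → shelf 4  [load 7/20]
4 shelves opened.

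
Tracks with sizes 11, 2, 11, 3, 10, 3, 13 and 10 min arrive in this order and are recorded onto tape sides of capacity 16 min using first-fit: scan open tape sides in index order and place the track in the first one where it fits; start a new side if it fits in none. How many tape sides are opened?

5

  11 → side 1 (new)  [load 11/16]
  2 → side 1  [load 13/16]
  11 → side 2 (new)  [load 11/16]
  3 → side 1  [load 16/16]
  10 → side 3 (new)  [load 10/16]
  3 → side 2  [load 14/16]
  13 → side 4 (new)  [load 13/16]
  10 → side 5 (new)  [load 10/16]
5 tape sides opened.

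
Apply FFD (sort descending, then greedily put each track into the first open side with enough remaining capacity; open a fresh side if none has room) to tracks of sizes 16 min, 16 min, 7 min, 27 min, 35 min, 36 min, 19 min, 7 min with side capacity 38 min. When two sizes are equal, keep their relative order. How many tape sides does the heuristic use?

5

Sorted descending: 36, 35, 27, 19, 16, 16, 7, 7.
  36 → side 1 (new)  [load 36/38]
  35 → side 2 (new)  [load 35/38]
  27 → side 3 (new)  [load 27/38]
  19 → side 4 (new)  [load 19/38]
  16 → side 4  [load 35/38]
  16 → side 5 (new)  [load 16/38]
  7 → side 3  [load 34/38]
  7 → side 5  [load 23/38]
5 tape sides opened.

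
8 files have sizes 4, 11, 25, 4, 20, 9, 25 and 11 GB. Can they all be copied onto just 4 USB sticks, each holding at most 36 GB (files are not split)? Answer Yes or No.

Yes

A valid assignment using 4 USB sticks:
  USB stick 1: 25 + 11 = 36
  USB stick 2: 25 + 11 = 36
  USB stick 3: 20 + 9 + 4 = 33
  USB stick 4: 4 = 4
Every load is within 36 GB, so 4 USB sticks suffice.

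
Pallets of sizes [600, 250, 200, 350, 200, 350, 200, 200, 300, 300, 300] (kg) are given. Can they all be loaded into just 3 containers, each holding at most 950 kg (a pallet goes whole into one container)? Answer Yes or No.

No

Total = 3250 kg; ⌈3250/950⌉ = 4.
At least 4 containers are required, but only 3 are allowed.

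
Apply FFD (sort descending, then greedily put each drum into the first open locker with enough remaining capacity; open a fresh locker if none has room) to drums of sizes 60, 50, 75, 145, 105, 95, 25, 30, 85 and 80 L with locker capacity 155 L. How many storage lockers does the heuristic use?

5

Sorted descending: 145, 105, 95, 85, 80, 75, 60, 50, 30, 25.
  145 → locker 1 (new)  [load 145/155]
  105 → locker 2 (new)  [load 105/155]
  95 → locker 3 (new)  [load 95/155]
  85 → locker 4 (new)  [load 85/155]
  80 → locker 5 (new)  [load 80/155]
  75 → locker 5  [load 155/155]
  60 → locker 3  [load 155/155]
  50 → locker 2  [load 155/155]
  30 → locker 4  [load 115/155]
  25 → locker 4  [load 140/155]
5 storage lockers opened.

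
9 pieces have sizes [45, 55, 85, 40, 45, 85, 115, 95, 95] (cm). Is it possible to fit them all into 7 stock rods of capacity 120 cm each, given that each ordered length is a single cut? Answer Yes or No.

A valid assignment using 7 stock rods:
  stock rod 1: 115 = 115
  stock rod 2: 95 = 95
  stock rod 3: 95 = 95
  stock rod 4: 85 = 85
  stock rod 5: 85 = 85
  stock rod 6: 55 + 45 = 100
  stock rod 7: 45 + 40 = 85
Every load is within 120 cm, so 7 stock rods suffice.

Yes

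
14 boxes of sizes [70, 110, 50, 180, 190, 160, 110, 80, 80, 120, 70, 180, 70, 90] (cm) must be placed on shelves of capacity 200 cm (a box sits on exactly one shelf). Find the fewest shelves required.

Total = 190 + 180 + 180 + 160 + 120 + 110 + 110 + 90 + 80 + 80 + 70 + 70 + 70 + 50 = 1560 cm.
Lower bound: ⌈1560/200⌉ = 8 shelves.
A packing using 9 shelves:
  shelf 1: 190 = 190
  shelf 2: 180 = 180
  shelf 3: 180 = 180
  shelf 4: 160 = 160
  shelf 5: 120 + 80 = 200
  shelf 6: 110 + 90 = 200
  shelf 7: 110 + 80 = 190
  shelf 8: 70 + 70 + 50 = 190
  shelf 9: 70 = 70
No arrangement into 8 shelves stays within capacity, so 9 is optimal.

9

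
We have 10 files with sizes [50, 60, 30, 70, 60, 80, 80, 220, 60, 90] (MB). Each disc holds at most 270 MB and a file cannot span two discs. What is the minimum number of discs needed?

Total = 220 + 90 + 80 + 80 + 70 + 60 + 60 + 60 + 50 + 30 = 800 MB.
Lower bound: ⌈800/270⌉ = 3 discs.
A packing using 3 discs:
  disc 1: 220 + 50 = 270
  disc 2: 90 + 80 + 70 + 30 = 270
  disc 3: 80 + 60 + 60 + 60 = 260
This matches the lower bound, so 3 is optimal.

3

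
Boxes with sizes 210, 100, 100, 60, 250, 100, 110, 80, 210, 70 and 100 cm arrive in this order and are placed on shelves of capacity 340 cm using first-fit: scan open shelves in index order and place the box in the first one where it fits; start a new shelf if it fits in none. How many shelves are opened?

  210 → shelf 1 (new)  [load 210/340]
  100 → shelf 1  [load 310/340]
  100 → shelf 2 (new)  [load 100/340]
  60 → shelf 2  [load 160/340]
  250 → shelf 3 (new)  [load 250/340]
  100 → shelf 2  [load 260/340]
  110 → shelf 4 (new)  [load 110/340]
  80 → shelf 2  [load 340/340]
  210 → shelf 4  [load 320/340]
  70 → shelf 3  [load 320/340]
  100 → shelf 5 (new)  [load 100/340]
5 shelves opened.

5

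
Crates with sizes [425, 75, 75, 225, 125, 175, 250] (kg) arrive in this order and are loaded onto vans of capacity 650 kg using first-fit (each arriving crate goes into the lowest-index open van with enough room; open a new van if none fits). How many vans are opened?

  425 → van 1 (new)  [load 425/650]
  75 → van 1  [load 500/650]
  75 → van 1  [load 575/650]
  225 → van 2 (new)  [load 225/650]
  125 → van 2  [load 350/650]
  175 → van 2  [load 525/650]
  250 → van 3 (new)  [load 250/650]
3 vans opened.

3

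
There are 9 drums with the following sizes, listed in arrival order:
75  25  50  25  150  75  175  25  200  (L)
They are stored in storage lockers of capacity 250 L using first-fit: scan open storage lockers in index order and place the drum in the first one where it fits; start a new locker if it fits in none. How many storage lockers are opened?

  75 → locker 1 (new)  [load 75/250]
  25 → locker 1  [load 100/250]
  50 → locker 1  [load 150/250]
  25 → locker 1  [load 175/250]
  150 → locker 2 (new)  [load 150/250]
  75 → locker 1  [load 250/250]
  175 → locker 3 (new)  [load 175/250]
  25 → locker 2  [load 175/250]
  200 → locker 4 (new)  [load 200/250]
4 storage lockers opened.

4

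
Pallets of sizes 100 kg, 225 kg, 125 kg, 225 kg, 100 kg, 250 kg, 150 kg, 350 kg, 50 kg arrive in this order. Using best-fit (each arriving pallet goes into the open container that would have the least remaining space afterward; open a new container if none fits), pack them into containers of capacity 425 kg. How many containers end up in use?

  100 → container 1 (new)  [load 100/425]
  225 → container 1  [load 325/425]
  125 → container 2 (new)  [load 125/425]
  225 → container 2  [load 350/425]
  100 → container 1  [load 425/425]
  250 → container 3 (new)  [load 250/425]
  150 → container 3  [load 400/425]
  350 → container 4 (new)  [load 350/425]
  50 → container 2  [load 400/425]
4 containers opened.

4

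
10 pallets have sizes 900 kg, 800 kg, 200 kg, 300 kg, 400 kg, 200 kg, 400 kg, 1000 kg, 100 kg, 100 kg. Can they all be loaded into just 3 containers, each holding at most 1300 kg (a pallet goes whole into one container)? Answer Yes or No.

No

Total = 4400 kg; ⌈4400/1300⌉ = 4.
At least 4 containers are required, but only 3 are allowed.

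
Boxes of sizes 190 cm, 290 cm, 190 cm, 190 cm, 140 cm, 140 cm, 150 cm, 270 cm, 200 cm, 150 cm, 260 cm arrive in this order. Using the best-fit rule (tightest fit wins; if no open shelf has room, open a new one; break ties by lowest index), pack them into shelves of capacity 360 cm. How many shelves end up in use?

7

  190 → shelf 1 (new)  [load 190/360]
  290 → shelf 2 (new)  [load 290/360]
  190 → shelf 3 (new)  [load 190/360]
  190 → shelf 4 (new)  [load 190/360]
  140 → shelf 1  [load 330/360]
  140 → shelf 3  [load 330/360]
  150 → shelf 4  [load 340/360]
  270 → shelf 5 (new)  [load 270/360]
  200 → shelf 6 (new)  [load 200/360]
  150 → shelf 6  [load 350/360]
  260 → shelf 7 (new)  [load 260/360]
7 shelves opened.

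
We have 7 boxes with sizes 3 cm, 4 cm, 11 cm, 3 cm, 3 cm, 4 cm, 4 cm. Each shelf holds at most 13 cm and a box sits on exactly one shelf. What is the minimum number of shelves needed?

Total = 11 + 4 + 4 + 4 + 3 + 3 + 3 = 32 cm.
Lower bound: ⌈32/13⌉ = 3 shelves.
A packing using 3 shelves:
  shelf 1: 11 = 11
  shelf 2: 4 + 4 + 4 = 12
  shelf 3: 3 + 3 + 3 = 9
This matches the lower bound, so 3 is optimal.

3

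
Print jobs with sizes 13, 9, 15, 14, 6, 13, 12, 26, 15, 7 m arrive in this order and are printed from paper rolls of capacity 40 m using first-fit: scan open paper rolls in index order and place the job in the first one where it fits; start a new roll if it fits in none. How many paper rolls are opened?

4

  13 → roll 1 (new)  [load 13/40]
  9 → roll 1  [load 22/40]
  15 → roll 1  [load 37/40]
  14 → roll 2 (new)  [load 14/40]
  6 → roll 2  [load 20/40]
  13 → roll 2  [load 33/40]
  12 → roll 3 (new)  [load 12/40]
  26 → roll 3  [load 38/40]
  15 → roll 4 (new)  [load 15/40]
  7 → roll 2  [load 40/40]
4 paper rolls opened.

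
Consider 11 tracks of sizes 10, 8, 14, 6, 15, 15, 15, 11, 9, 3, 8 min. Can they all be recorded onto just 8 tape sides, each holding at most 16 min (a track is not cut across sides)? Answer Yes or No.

A valid assignment using 8 tape sides:
  side 1: 15 = 15
  side 2: 15 = 15
  side 3: 15 = 15
  side 4: 14 = 14
  side 5: 11 + 3 = 14
  side 6: 10 + 6 = 16
  side 7: 9 = 9
  side 8: 8 + 8 = 16
Every load is within 16 min, so 8 tape sides suffice.

Yes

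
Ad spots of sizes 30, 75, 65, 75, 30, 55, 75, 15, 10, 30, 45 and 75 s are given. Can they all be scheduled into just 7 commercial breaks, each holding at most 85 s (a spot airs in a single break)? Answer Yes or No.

No

Total = 580 s; ⌈580/85⌉ = 7.
The bound of 7 does not rule out 7, but exhaustive search shows no assignment into 7 commercial breaks of capacity 85 s exists — the minimum is 8.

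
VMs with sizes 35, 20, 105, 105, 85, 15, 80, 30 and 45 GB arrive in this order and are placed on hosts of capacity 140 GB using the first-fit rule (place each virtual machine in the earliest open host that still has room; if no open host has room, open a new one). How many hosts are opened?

  35 → host 1 (new)  [load 35/140]
  20 → host 1  [load 55/140]
  105 → host 2 (new)  [load 105/140]
  105 → host 3 (new)  [load 105/140]
  85 → host 1  [load 140/140]
  15 → host 2  [load 120/140]
  80 → host 4 (new)  [load 80/140]
  30 → host 3  [load 135/140]
  45 → host 4  [load 125/140]
4 hosts opened.

4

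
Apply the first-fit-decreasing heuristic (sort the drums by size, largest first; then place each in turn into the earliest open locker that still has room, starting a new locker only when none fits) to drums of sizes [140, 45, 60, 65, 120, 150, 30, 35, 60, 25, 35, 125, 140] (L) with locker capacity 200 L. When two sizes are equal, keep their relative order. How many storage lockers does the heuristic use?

6

Sorted descending: 150, 140, 140, 125, 120, 65, 60, 60, 45, 35, 35, 30, 25.
  150 → locker 1 (new)  [load 150/200]
  140 → locker 2 (new)  [load 140/200]
  140 → locker 3 (new)  [load 140/200]
  125 → locker 4 (new)  [load 125/200]
  120 → locker 5 (new)  [load 120/200]
  65 → locker 4  [load 190/200]
  60 → locker 2  [load 200/200]
  60 → locker 3  [load 200/200]
  45 → locker 1  [load 195/200]
  35 → locker 5  [load 155/200]
  35 → locker 5  [load 190/200]
  30 → locker 6 (new)  [load 30/200]
  25 → locker 6  [load 55/200]
6 storage lockers opened.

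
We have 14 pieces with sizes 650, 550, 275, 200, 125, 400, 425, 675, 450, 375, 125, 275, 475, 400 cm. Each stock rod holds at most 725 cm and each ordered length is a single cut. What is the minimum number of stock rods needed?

Total = 675 + 650 + 550 + 475 + 450 + 425 + 400 + 400 + 375 + 275 + 275 + 200 + 125 + 125 = 5400 cm.
Lower bound: ⌈5400/725⌉ = 8 stock rods.
Also, 9 pieces each exceed 725/2 cm, and no two of those can share a stock rod, so at least 9 stock rods are needed.
A packing using 9 stock rods:
  stock rod 1: 675 = 675
  stock rod 2: 650 = 650
  stock rod 3: 550 + 125 = 675
  stock rod 4: 475 + 200 = 675
  stock rod 5: 450 + 275 = 725
  stock rod 6: 425 + 275 = 700
  stock rod 7: 400 + 125 = 525
  stock rod 8: 400 = 400
  stock rod 9: 375 = 375
This matches the lower bound, so 9 is optimal.

9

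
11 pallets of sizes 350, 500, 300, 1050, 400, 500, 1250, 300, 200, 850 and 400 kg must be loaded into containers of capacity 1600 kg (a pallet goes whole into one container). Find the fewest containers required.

4

Total = 1250 + 1050 + 850 + 500 + 500 + 400 + 400 + 350 + 300 + 300 + 200 = 6100 kg.
Lower bound: ⌈6100/1600⌉ = 4 containers.
A packing using 4 containers:
  container 1: 1250 + 350 = 1600
  container 2: 1050 + 500 = 1550
  container 3: 850 + 500 + 200 = 1550
  container 4: 400 + 400 + 300 + 300 = 1400
This matches the lower bound, so 4 is optimal.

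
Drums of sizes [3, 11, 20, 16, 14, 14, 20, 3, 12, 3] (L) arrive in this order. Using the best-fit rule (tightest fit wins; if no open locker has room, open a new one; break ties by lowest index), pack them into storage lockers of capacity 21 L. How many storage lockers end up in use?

7

  3 → locker 1 (new)  [load 3/21]
  11 → locker 1  [load 14/21]
  20 → locker 2 (new)  [load 20/21]
  16 → locker 3 (new)  [load 16/21]
  14 → locker 4 (new)  [load 14/21]
  14 → locker 5 (new)  [load 14/21]
  20 → locker 6 (new)  [load 20/21]
  3 → locker 3  [load 19/21]
  12 → locker 7 (new)  [load 12/21]
  3 → locker 1  [load 17/21]
7 storage lockers opened.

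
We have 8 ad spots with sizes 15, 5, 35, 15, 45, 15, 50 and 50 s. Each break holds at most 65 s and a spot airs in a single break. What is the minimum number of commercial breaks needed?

Total = 50 + 50 + 45 + 35 + 15 + 15 + 15 + 5 = 230 s.
Lower bound: ⌈230/65⌉ = 4 commercial breaks.
A packing using 4 commercial breaks:
  break 1: 50 + 15 = 65
  break 2: 50 + 15 = 65
  break 3: 45 + 15 + 5 = 65
  break 4: 35 = 35
This matches the lower bound, so 4 is optimal.

4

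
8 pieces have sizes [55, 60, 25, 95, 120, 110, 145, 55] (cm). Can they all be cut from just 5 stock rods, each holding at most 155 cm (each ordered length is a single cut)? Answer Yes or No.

Yes

A valid assignment using 5 stock rods:
  stock rod 1: 145 = 145
  stock rod 2: 120 + 25 = 145
  stock rod 3: 110 = 110
  stock rod 4: 95 + 60 = 155
  stock rod 5: 55 + 55 = 110
Every load is within 155 cm, so 5 stock rods suffice.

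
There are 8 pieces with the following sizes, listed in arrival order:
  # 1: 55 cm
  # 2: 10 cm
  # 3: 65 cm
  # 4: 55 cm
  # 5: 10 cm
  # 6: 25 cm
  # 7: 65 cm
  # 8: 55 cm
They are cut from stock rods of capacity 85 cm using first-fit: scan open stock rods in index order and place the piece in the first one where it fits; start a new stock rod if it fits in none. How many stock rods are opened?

  55 → stock rod 1 (new)  [load 55/85]
  10 → stock rod 1  [load 65/85]
  65 → stock rod 2 (new)  [load 65/85]
  55 → stock rod 3 (new)  [load 55/85]
  10 → stock rod 1  [load 75/85]
  25 → stock rod 3  [load 80/85]
  65 → stock rod 4 (new)  [load 65/85]
  55 → stock rod 5 (new)  [load 55/85]
5 stock rods opened.

5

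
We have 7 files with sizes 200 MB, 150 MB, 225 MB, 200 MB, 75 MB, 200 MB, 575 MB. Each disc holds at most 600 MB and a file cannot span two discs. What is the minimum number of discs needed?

Total = 575 + 225 + 200 + 200 + 200 + 150 + 75 = 1625 MB.
Lower bound: ⌈1625/600⌉ = 3 discs.
A packing using 3 discs:
  disc 1: 575 = 575
  disc 2: 225 + 200 + 150 = 575
  disc 3: 200 + 200 + 75 = 475
This matches the lower bound, so 3 is optimal.

3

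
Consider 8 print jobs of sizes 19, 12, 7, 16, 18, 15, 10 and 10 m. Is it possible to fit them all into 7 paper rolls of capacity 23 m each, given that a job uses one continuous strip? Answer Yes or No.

Yes

A valid assignment using 6 paper rolls:
  roll 1: 19 = 19
  roll 2: 18 = 18
  roll 3: 16 + 7 = 23
  roll 4: 15 = 15
  roll 5: 12 + 10 = 22
  roll 6: 10 = 10
That uses only 6 ≤ 7, so 7 paper rolls are enough.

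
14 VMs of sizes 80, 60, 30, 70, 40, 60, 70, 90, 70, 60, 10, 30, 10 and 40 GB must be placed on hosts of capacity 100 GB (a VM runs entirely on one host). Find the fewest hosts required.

Total = 90 + 80 + 70 + 70 + 70 + 60 + 60 + 60 + 40 + 40 + 30 + 30 + 10 + 10 = 720 GB.
Lower bound: ⌈720/100⌉ = 8 hosts.
A packing using 8 hosts:
  host 1: 90 + 10 = 100
  host 2: 80 + 10 = 90
  host 3: 70 + 30 = 100
  host 4: 70 + 30 = 100
  host 5: 70 = 70
  host 6: 60 + 40 = 100
  host 7: 60 + 40 = 100
  host 8: 60 = 60
This matches the lower bound, so 8 is optimal.

8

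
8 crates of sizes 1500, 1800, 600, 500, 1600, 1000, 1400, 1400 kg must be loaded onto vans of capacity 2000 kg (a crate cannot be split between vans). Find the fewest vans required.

Total = 1800 + 1600 + 1500 + 1400 + 1400 + 1000 + 600 + 500 = 9800 kg.
Lower bound: ⌈9800/2000⌉ = 5 vans.
A packing using 6 vans:
  van 1: 1800 = 1800
  van 2: 1600 = 1600
  van 3: 1500 + 500 = 2000
  van 4: 1400 + 600 = 2000
  van 5: 1400 = 1400
  van 6: 1000 = 1000
No arrangement into 5 vans stays within capacity, so 6 is optimal.

6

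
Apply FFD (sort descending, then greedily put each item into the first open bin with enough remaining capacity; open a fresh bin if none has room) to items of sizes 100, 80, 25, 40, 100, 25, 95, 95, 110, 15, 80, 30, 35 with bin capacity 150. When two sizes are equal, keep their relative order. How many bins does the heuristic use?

7

Sorted descending: 110, 100, 100, 95, 95, 80, 80, 40, 35, 30, 25, 25, 15.
  110 → bin 1 (new)  [load 110/150]
  100 → bin 2 (new)  [load 100/150]
  100 → bin 3 (new)  [load 100/150]
  95 → bin 4 (new)  [load 95/150]
  95 → bin 5 (new)  [load 95/150]
  80 → bin 6 (new)  [load 80/150]
  80 → bin 7 (new)  [load 80/150]
  40 → bin 1  [load 150/150]
  35 → bin 2  [load 135/150]
  30 → bin 3  [load 130/150]
  25 → bin 4  [load 120/150]
  25 → bin 4  [load 145/150]
  15 → bin 2  [load 150/150]
7 bins opened.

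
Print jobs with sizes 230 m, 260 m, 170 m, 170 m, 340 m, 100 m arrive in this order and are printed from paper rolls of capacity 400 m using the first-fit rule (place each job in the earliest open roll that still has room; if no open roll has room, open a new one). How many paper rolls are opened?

  230 → roll 1 (new)  [load 230/400]
  260 → roll 2 (new)  [load 260/400]
  170 → roll 1  [load 400/400]
  170 → roll 3 (new)  [load 170/400]
  340 → roll 4 (new)  [load 340/400]
  100 → roll 2  [load 360/400]
4 paper rolls opened.

4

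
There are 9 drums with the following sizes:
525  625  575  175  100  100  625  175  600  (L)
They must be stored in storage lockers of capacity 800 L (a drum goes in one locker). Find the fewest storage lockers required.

Total = 625 + 625 + 600 + 575 + 525 + 175 + 175 + 100 + 100 = 3500 L.
Lower bound: ⌈3500/800⌉ = 5 storage lockers.
A packing using 5 storage lockers:
  locker 1: 625 + 175 = 800
  locker 2: 625 + 175 = 800
  locker 3: 600 + 100 + 100 = 800
  locker 4: 575 = 575
  locker 5: 525 = 525
This matches the lower bound, so 5 is optimal.

5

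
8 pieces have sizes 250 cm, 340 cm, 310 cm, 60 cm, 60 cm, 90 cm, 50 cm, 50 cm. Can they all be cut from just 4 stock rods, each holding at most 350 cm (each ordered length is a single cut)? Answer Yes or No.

Yes

A valid assignment using 4 stock rods:
  stock rod 1: 340 = 340
  stock rod 2: 310 = 310
  stock rod 3: 250 + 90 = 340
  stock rod 4: 60 + 60 + 50 + 50 = 220
Every load is within 350 cm, so 4 stock rods suffice.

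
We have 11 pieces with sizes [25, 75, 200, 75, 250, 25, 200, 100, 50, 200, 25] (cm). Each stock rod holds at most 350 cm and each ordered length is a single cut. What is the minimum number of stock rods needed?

Total = 250 + 200 + 200 + 200 + 100 + 75 + 75 + 50 + 25 + 25 + 25 = 1225 cm.
Lower bound: ⌈1225/350⌉ = 4 stock rods.
A packing using 4 stock rods:
  stock rod 1: 250 + 100 = 350
  stock rod 2: 200 + 75 + 75 = 350
  stock rod 3: 200 + 50 + 25 + 25 + 25 = 325
  stock rod 4: 200 = 200
This matches the lower bound, so 4 is optimal.

4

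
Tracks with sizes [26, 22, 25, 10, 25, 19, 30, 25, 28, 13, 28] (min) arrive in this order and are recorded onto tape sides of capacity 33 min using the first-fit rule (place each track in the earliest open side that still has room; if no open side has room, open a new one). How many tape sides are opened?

  26 → side 1 (new)  [load 26/33]
  22 → side 2 (new)  [load 22/33]
  25 → side 3 (new)  [load 25/33]
  10 → side 2  [load 32/33]
  25 → side 4 (new)  [load 25/33]
  19 → side 5 (new)  [load 19/33]
  30 → side 6 (new)  [load 30/33]
  25 → side 7 (new)  [load 25/33]
  28 → side 8 (new)  [load 28/33]
  13 → side 5  [load 32/33]
  28 → side 9 (new)  [load 28/33]
9 tape sides opened.

9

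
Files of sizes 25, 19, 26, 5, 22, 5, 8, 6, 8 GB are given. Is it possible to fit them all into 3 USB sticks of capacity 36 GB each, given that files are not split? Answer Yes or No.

No

Total = 124 GB; ⌈124/36⌉ = 4.
At least 4 USB sticks are required, but only 3 are allowed.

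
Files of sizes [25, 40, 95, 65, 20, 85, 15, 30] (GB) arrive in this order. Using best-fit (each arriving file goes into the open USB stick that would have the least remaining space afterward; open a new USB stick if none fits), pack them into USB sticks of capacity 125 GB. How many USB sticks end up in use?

4

  25 → USB stick 1 (new)  [load 25/125]
  40 → USB stick 1  [load 65/125]
  95 → USB stick 2 (new)  [load 95/125]
  65 → USB stick 3 (new)  [load 65/125]
  20 → USB stick 2  [load 115/125]
  85 → USB stick 4 (new)  [load 85/125]
  15 → USB stick 4  [load 100/125]
  30 → USB stick 1  [load 95/125]
4 USB sticks opened.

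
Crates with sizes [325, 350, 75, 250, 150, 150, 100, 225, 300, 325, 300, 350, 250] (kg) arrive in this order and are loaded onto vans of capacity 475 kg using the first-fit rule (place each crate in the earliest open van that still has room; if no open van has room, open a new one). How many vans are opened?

9

  325 → van 1 (new)  [load 325/475]
  350 → van 2 (new)  [load 350/475]
  75 → van 1  [load 400/475]
  250 → van 3 (new)  [load 250/475]
  150 → van 3  [load 400/475]
  150 → van 4 (new)  [load 150/475]
  100 → van 2  [load 450/475]
  225 → van 4  [load 375/475]
  300 → van 5 (new)  [load 300/475]
  325 → van 6 (new)  [load 325/475]
  300 → van 7 (new)  [load 300/475]
  350 → van 8 (new)  [load 350/475]
  250 → van 9 (new)  [load 250/475]
9 vans opened.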